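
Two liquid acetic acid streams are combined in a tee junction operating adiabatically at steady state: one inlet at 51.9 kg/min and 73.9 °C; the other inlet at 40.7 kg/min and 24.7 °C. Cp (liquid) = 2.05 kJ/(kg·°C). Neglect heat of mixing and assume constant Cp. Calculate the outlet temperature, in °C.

T_out = 52.3 °C

Energy balance with Q = 0: Σ ṁᵢCp,ᵢ(T_out − Tᵢ) = 0
Σ ṁᵢCp,ᵢTᵢ = 51.9×2.05×73.9 + 40.7×2.05×24.7 = 9923.4
Σ ṁᵢCp,ᵢ = 51.9×2.05 + 40.7×2.05 = 189.83
T_out = 9923.4 / 189.83 = 52.275 °C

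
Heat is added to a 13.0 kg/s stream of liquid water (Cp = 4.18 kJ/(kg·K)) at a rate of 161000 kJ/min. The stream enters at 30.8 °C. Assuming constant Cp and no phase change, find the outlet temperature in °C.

Q = 161000 kJ/min = 2683.3 kJ/s
ΔT = Q/(ṁ·Cp) = 2683.3/(13.0×4.18) = 49.38 K
T_out = 30.8 + 49.38 = 80.18 °C

T_out = 80.2 °C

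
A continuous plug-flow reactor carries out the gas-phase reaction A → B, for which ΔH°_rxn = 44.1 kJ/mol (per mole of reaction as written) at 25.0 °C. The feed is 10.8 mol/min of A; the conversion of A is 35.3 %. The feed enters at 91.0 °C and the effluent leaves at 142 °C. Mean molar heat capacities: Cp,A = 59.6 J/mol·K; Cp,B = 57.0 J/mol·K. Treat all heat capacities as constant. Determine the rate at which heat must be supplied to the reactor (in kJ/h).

Q_in = 12000 kJ/h

Extent of reaction ξ = 0.353 × 10.8 = 3.8124 mol/min
Reaction term: ξ·ΔH°_rxn = 3.8124 × 44.1 = 168.13 kJ/min
Sensible, feed 91.0→25 °C: -42.483 kJ/min
Outlet flows (mol/min): A 6.9876, B 3.8124
Sensible, products 25→142 °C: 74.151 kJ/min
Q = ΔH = 199.79 kJ/min = 3.3299 kW
Heat supplied = 11988 kJ/h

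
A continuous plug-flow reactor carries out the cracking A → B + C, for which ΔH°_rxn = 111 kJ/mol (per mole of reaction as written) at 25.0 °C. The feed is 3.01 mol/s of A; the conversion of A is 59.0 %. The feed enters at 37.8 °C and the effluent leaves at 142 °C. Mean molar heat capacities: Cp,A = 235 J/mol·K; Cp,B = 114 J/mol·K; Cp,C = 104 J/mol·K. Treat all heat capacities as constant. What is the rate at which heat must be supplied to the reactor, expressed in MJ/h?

Extent of reaction ξ = 0.590 × 3.01 = 1.7759 mol/s
Reaction term: ξ·ΔH°_rxn = 1.7759 × 111 = 197.12 kJ/s
Sensible, feed 37.8→25 °C: -9.0541 kJ/s
Outlet flows (mol/s): A 1.2341, B 1.7759, C 1.7759
Sensible, products 25→142 °C: 79.228 kJ/s
Q = ΔH = 267.3 kJ/s = 267.3 kW
Heat supplied = 962.27 MJ/h

Q_in = 962 MJ/h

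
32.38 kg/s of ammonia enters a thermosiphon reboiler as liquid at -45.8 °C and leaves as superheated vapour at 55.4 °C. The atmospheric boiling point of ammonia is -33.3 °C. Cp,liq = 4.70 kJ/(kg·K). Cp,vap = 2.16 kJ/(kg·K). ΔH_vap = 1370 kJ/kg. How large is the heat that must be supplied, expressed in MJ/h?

liquid -45.8→-33.3 °C: 58.75 kJ/kg
vaporisation at -33.3 °C: 1370 kJ/kg
vapour -33.3→55.4 °C: 191.59 kJ/kg
Δh = 58.75 + 1370 + 191.59 = 1620.3 kJ/kg
Q = ṁ·Δh = 32.38 kg/s × 1620.3 kJ/kg = 52467 kJ/s
|Q| = 52467 kW = 188880 MJ/h

Q = 189000 MJ/h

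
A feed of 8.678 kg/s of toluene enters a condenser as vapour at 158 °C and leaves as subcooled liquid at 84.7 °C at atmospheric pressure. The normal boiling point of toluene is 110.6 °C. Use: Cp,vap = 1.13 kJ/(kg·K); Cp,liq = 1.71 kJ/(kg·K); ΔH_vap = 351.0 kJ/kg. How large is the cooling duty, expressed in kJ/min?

vapour 158→110.6 °C: -53.562 kJ/kg
condensation at 110.6 °C: -351 kJ/kg
liquid 110.6→84.7 °C: -44.289 kJ/kg
Δh = -53.562 + -351 + -44.289 = -448.85 kJ/kg
Q = ṁ·Δh = 8.678 kg/s × -448.85 kJ/kg = -3895.1 kJ/s
|Q| = 3895.1 kW = 233710 kJ/min

Q_c = 234000 kJ/min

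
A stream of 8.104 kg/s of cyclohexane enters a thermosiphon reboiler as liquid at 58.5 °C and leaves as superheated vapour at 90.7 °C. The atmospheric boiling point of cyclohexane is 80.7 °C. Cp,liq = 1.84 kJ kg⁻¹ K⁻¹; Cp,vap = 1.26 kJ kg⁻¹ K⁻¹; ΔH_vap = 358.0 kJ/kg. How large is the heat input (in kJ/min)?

Q = 200000 kJ/min

liquid 58.5→80.7 °C: 40.848 kJ/kg
vaporisation at 80.7 °C: 358 kJ/kg
vapour 80.7→90.7 °C: 12.6 kJ/kg
Δh = 40.848 + 358 + 12.6 = 411.45 kJ/kg
Q = ṁ·Δh = 8.104 kg/s × 411.45 kJ/kg = 3334.4 kJ/s
|Q| = 3334.4 kW = 200060 kJ/min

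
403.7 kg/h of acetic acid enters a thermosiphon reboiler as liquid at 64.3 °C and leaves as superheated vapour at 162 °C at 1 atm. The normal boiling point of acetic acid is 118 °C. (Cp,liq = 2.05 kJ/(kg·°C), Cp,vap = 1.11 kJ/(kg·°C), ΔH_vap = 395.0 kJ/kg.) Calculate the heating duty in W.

liquid 64.3→118 °C: 110.08 kJ/kg
vaporisation at 118 °C: 395 kJ/kg
vapour 118→162 °C: 48.84 kJ/kg
Δh = 110.08 + 395 + 48.84 = 553.92 kJ/kg
Q = ṁ·Δh = 403.7 kg/h × 553.92 kJ/kg = 223620 kJ/h
|Q| = 62.117 kW = 62117 W

Q = 62100 W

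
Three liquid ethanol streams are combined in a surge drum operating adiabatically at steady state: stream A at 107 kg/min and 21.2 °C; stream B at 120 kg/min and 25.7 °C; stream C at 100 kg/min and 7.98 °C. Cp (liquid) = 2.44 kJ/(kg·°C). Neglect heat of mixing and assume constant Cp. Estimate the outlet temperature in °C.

T_out = 18.8 °C

Adiabatic, steady state ⇒ Σ ṁᵢCp,ᵢ(T_out − Tᵢ) = 0
T_out = Σ ṁᵢCp,ᵢTᵢ / Σ ṁᵢCp,ᵢ
      = 15007 / 797.88 = 18.809 °C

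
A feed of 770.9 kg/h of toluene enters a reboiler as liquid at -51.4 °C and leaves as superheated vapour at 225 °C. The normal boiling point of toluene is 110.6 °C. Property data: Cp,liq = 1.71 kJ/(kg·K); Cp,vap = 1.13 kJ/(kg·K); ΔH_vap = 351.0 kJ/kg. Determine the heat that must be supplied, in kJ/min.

Q = 9730 kJ/min

liquid -51.4→110.6 °C: 277.02 kJ/kg
vaporisation at 110.6 °C: 351 kJ/kg
vapour 110.6→225 °C: 129.27 kJ/kg
Δh = 277.02 + 351 + 129.27 = 757.29 kJ/kg
Q = ṁ·Δh = 770.9 kg/h × 757.29 kJ/kg = 583800 kJ/h
|Q| = 162.17 kW = 9729.9 kJ/min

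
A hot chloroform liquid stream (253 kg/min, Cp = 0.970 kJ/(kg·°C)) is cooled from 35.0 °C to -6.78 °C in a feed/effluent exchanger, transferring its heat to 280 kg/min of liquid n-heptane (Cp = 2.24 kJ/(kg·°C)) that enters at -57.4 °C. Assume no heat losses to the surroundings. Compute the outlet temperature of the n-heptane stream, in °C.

Heat released by hot stream: Q = 253 × 0.970 × (35.0 − -6.78) = 10253 kJ/min
Energy balance on cold side (adiabatic exchanger): Q = ṁ_c·Cp_c·(T_c,out − T_c,in)
T_c,out = -57.4 + 10253/(280 × 2.24) = -41.052 °C

T_c,out = -41.1 °C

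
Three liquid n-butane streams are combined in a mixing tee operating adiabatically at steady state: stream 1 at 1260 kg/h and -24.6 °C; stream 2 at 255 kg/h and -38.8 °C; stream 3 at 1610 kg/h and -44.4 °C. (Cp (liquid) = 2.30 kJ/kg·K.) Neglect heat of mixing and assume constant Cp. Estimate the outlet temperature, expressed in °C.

Energy balance with Q = 0: Σ ṁᵢCp,ᵢ(T_out − Tᵢ) = 0
T_out = Σ ṁᵢCp,ᵢTᵢ / Σ ṁᵢCp,ᵢ
      = -258460 / 7187.5 = -35.96 °C

T_out = -36.0 °C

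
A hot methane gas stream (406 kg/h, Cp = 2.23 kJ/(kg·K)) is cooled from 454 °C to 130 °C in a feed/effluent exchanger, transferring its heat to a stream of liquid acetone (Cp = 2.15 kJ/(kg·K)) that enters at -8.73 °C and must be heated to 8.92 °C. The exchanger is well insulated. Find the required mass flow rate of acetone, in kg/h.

Heat released by hot stream: Q = 406 × 2.23 × (454 − 130) = 293340 kJ/h
Energy balance on cold side (adiabatic exchanger): Q = ṁ_c·Cp_c·(T_c,out − T_c,in)
ṁ_c = 293340 / [2.15 × (8.92 − -8.73)] = 7730.2 kg/h

ṁ_c = 7730 kg/h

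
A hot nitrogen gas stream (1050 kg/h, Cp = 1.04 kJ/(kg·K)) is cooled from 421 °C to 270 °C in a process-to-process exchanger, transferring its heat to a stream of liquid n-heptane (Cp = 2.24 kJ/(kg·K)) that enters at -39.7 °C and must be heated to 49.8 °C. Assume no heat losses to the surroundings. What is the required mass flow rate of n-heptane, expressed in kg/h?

Heat released by hot stream: Q = 1050 × 1.04 × (421 − 270) = 164890 kJ/h
Energy balance on cold side (adiabatic exchanger): Q = ṁ_c·Cp_c·(T_c,out − T_c,in)
ṁ_c = 164890 / [2.24 × (49.8 − -39.7)] = 822.49 kg/h

ṁ_c = 822 kg/h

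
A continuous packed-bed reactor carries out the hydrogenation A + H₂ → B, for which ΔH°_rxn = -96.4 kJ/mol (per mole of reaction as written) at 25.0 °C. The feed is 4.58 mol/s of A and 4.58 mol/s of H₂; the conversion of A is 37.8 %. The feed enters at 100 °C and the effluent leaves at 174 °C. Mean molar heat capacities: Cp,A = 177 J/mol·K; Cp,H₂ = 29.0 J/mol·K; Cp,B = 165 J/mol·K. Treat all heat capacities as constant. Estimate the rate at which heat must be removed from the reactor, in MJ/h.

Extent of reaction ξ = 0.378 × 4.58 = 1.7312 mol/s
Reaction term: ξ·ΔH°_rxn = 1.7312 × -96.4 = -166.89 kJ/s
Sensible, feed 100→25 °C: -70.761 kJ/s
Outlet flows (mol/s): A 2.8488, H₂ 2.8488, B 1.7312
Sensible, products 25→174 °C: 130 kJ/s
Q = ΔH = -107.65 kJ/s = -107.65 kW
Heat removed = 387.54 MJ/h

Q_out = 388 MJ/h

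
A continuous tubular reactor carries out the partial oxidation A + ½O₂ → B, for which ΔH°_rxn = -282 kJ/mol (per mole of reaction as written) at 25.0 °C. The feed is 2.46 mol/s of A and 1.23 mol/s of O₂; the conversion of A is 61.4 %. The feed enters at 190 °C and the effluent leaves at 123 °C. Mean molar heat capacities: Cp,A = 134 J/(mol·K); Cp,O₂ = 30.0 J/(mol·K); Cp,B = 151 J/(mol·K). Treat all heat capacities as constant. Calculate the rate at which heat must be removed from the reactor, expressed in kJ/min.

Q_out = 27000 kJ/min

Extent of reaction ξ = 0.614 × 2.46 = 1.5104 mol/s
Reaction term: ξ·ΔH°_rxn = 1.5104 × -282 = -425.94 kJ/s
Sensible, feed 190→25 °C: -60.479 kJ/s
Outlet flows (mol/s): A 0.94956, O₂ 0.47478, B 1.5104
Sensible, products 25→123 °C: 36.217 kJ/s
Q = ΔH = -450.21 kJ/s = -450.21 kW
Heat removed = 27012 kJ/min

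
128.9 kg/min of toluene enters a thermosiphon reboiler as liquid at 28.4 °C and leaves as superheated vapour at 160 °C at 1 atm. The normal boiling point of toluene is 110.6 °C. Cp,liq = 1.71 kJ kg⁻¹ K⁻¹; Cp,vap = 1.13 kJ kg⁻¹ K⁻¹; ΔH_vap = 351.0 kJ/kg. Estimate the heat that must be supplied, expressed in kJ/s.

Q = 1180 kJ/s

liquid 28.4→110.6 °C: 140.56 kJ/kg
vaporisation at 110.6 °C: 351 kJ/kg
vapour 110.6→160 °C: 55.822 kJ/kg
Δh = 140.56 + 351 + 55.822 = 547.38 kJ/kg
Q = ṁ·Δh = 128.9 kg/min × 547.38 kJ/kg = 70558 kJ/min
|Q| = 1176 kW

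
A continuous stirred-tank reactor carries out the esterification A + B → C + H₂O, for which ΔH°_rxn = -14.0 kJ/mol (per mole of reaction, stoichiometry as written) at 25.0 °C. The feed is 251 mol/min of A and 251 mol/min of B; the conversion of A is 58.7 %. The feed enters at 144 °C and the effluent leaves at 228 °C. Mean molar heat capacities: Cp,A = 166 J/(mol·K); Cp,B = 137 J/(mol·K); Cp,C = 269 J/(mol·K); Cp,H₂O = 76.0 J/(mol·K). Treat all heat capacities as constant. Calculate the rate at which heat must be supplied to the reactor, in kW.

Q_in = 93.0 kW

Extent of reaction ξ = 0.587 × 251 = 147.34 mol/min
Reaction term: ξ·ΔH°_rxn = 147.34 × -14.0 = -2062.7 kJ/min
Sensible, feed 144→25 °C: -9050.3 kJ/min
Outlet flows (mol/min): A 103.66, B 103.66, C 147.34, H₂O 147.34
Sensible, products 25→228 °C: 16695 kJ/min
Q = ΔH = 5581.9 kJ/min = 93.032 kW
Heat supplied = 93.032 kW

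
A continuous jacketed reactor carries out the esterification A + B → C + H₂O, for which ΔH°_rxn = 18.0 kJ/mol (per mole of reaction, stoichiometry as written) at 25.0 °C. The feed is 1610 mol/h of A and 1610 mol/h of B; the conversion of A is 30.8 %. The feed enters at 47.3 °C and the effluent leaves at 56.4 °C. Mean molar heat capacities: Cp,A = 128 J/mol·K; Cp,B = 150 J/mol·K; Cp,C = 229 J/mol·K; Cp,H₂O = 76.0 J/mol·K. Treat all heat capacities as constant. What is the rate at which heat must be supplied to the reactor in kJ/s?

Extent of reaction ξ = 0.308 × 1610 = 495.88 mol/h
Reaction term: ξ·ΔH°_rxn = 495.88 × 18.0 = 8925.8 kJ/h
Sensible, feed 47.3→25 °C: -9981 kJ/h
Outlet flows (mol/h): A 1114.1, B 1114.1, C 495.88, H₂O 495.88
Sensible, products 25→56.4 °C: 14474 kJ/h
Q = ΔH = 13419 kJ/h = 3.7276 kW
Heat supplied = 3.7276 kJ/s

Q_in = 3.73 kJ/s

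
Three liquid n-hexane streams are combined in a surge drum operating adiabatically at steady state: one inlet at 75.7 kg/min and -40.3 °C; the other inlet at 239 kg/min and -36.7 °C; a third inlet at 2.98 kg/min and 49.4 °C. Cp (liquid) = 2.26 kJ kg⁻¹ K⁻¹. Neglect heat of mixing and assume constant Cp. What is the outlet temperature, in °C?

No heat crosses the boundary, so H_out = H_in.
Σ ṁᵢCp,ᵢTᵢ = 75.7×2.26×-40.3 + 239×2.26×-36.7 + 2.98×2.26×49.4 = -26385
Σ ṁᵢCp,ᵢ = 75.7×2.26 + 239×2.26 + 2.98×2.26 = 717.96
T_out = -26385 / 717.96 = -36.75 °C

T_out = -36.8 °C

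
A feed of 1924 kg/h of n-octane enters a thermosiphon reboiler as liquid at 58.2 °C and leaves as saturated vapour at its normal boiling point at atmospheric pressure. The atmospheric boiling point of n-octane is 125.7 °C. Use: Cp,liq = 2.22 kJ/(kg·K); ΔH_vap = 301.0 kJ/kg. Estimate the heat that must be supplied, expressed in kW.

liquid 58.2→125.7 °C: 149.85 kJ/kg
vaporisation at 125.7 °C: 301 kJ/kg
Δh = 149.85 + 301 = 450.85 kJ/kg
Q = ṁ·Δh = 1924 kg/h × 450.85 kJ/kg = 867440 kJ/h
|Q| = 240.95 kW

Q = 241 kW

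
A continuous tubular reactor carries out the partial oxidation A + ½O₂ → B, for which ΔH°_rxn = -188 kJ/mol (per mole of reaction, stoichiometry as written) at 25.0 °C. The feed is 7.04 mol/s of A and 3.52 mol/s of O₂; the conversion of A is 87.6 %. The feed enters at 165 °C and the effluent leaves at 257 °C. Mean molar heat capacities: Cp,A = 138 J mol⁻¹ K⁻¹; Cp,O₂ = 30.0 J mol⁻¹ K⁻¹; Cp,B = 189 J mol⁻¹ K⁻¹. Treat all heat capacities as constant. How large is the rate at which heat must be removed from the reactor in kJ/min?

Extent of reaction ξ = 0.876 × 7.04 = 6.167 mol/s
Reaction term: ξ·ΔH°_rxn = 6.167 × -188 = -1159.4 kJ/s
Sensible, feed 165→25 °C: -150.8 kJ/s
Outlet flows (mol/s): A 0.87296, O₂ 0.43648, B 6.167
Sensible, products 25→257 °C: 301.4 kJ/s
Q = ΔH = -1008.8 kJ/s = -1008.8 kW
Heat removed = 60528 kJ/min

Q_out = 60500 kJ/min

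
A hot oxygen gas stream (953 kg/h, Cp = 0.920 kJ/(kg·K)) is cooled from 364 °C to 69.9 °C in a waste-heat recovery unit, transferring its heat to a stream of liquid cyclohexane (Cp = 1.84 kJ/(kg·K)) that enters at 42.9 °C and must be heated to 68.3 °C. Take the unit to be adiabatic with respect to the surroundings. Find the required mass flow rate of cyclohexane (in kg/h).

Heat released by hot stream: Q = 953 × 0.920 × (364 − 69.9) = 257860 kJ/h
Energy balance on cold side (adiabatic exchanger): Q = ṁ_c·Cp_c·(T_c,out − T_c,in)
ṁ_c = 257860 / [1.84 × (68.3 − 42.9)] = 5517.3 kg/h

ṁ_c = 5520 kg/h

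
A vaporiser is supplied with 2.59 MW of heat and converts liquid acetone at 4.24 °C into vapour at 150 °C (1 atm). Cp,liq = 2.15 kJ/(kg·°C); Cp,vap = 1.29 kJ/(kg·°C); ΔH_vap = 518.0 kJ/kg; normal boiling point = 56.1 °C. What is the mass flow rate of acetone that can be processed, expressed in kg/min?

ṁ = 207 kg/min

Δh = 2.15×(56.1−4.24) + 518.0 + 1.29×(150−56.1) = 750.63 kJ/kg
Q = 2.59 MW = 2590 kJ/s = 155400 kJ/min
ṁ = Q/Δh = 155400 / 750.63 = 207.03 kg/min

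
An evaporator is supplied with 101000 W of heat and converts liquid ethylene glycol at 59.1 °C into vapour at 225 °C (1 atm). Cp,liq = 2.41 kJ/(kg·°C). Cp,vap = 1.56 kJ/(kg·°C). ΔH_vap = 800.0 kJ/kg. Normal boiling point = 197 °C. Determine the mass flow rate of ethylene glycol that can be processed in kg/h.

Δh = 2.41×(197−59.1) + 800.0 + 1.56×(225−197) = 1176 kJ/kg
Q = 101000 W = 101 kJ/s = 363600 kJ/h
ṁ = Q/Δh = 363600 / 1176 = 309.18 kg/h

ṁ = 309 kg/h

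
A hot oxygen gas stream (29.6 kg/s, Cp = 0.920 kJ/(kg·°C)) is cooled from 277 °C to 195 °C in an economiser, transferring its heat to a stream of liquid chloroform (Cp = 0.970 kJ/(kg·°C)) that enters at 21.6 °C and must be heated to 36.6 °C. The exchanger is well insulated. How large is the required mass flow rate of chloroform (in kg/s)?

ṁ_c = 153 kg/s

Heat released by hot stream: Q = 29.6 × 0.920 × (277 − 195) = 2233 kJ/s
Energy balance on cold side (adiabatic exchanger): Q = ṁ_c·Cp_c·(T_c,out − T_c,in)
ṁ_c = 2233 / [0.970 × (36.6 − 21.6)] = 153.47 kg/s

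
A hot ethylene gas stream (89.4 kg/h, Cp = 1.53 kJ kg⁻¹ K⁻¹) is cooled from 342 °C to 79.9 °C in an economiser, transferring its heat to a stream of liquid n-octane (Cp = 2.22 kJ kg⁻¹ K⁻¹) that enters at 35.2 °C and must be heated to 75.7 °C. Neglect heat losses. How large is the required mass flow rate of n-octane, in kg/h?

Heat released by hot stream: Q = 89.4 × 1.53 × (342 − 79.9) = 35851 kJ/h
Energy balance on cold side (adiabatic exchanger): Q = ṁ_c·Cp_c·(T_c,out − T_c,in)
ṁ_c = 35851 / [2.22 × (75.7 − 35.2)] = 398.74 kg/h

ṁ_c = 399 kg/h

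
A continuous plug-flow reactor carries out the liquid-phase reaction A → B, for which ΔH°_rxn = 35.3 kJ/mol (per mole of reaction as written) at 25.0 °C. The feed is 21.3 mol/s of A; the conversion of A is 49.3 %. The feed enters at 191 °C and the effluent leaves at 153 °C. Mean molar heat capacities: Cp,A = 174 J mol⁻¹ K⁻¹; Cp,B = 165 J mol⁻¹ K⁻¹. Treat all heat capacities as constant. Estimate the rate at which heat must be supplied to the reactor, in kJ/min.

Q_in = 13100 kJ/min

Extent of reaction ξ = 0.493 × 21.3 = 10.501 mol/s
Reaction term: ξ·ΔH°_rxn = 10.501 × 35.3 = 370.68 kJ/s
Sensible, feed 191→25 °C: -615.23 kJ/s
Outlet flows (mol/s): A 10.799, B 10.501
Sensible, products 25→153 °C: 462.3 kJ/s
Q = ΔH = 217.75 kJ/s = 217.75 kW
Heat supplied = 13065 kJ/min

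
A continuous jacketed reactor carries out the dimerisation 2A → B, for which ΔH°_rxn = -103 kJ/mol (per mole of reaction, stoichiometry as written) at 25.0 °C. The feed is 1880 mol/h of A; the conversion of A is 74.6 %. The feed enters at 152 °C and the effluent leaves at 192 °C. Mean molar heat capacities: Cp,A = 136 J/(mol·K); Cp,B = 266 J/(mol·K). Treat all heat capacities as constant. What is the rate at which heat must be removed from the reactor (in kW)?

Q_out = 17.4 kW

Extent of reaction ξ = 0.746 × 1880 / 2 = 701.24 mol/h
Reaction term: ξ·ΔH°_rxn = 701.24 × -103 = -72228 kJ/h
Sensible, feed 152→25 °C: -32471 kJ/h
Outlet flows (mol/h): A 477.52, B 701.24
Sensible, products 25→192 °C: 41996 kJ/h
Q = ΔH = -62703 kJ/h = -17.418 kW
Heat removed = 17.418 kW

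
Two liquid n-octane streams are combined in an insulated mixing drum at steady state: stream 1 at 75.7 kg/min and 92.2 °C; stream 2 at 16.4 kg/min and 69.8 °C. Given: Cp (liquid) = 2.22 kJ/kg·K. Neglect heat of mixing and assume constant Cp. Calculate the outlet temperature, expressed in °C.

Adiabatic, steady state ⇒ Σ ṁᵢCp,ᵢ(T_out − Tᵢ) = 0
Σ ṁᵢCp,ᵢTᵢ = 75.7×2.22×92.2 + 16.4×2.22×69.8 = 18036
Σ ṁᵢCp,ᵢ = 75.7×2.22 + 16.4×2.22 = 204.46
T_out = 18036 / 204.46 = 88.211 °C

T_out = 88.2 °C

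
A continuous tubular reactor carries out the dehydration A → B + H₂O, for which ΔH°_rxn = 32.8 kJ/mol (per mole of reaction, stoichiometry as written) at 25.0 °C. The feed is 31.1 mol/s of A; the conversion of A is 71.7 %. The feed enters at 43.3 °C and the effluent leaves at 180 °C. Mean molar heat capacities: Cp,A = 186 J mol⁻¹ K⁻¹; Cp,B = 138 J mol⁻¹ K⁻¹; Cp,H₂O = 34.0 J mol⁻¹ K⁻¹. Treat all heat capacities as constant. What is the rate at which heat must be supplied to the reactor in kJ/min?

Extent of reaction ξ = 0.717 × 31.1 = 22.299 mol/s
Reaction term: ξ·ΔH°_rxn = 22.299 × 32.8 = 731.4 kJ/s
Sensible, feed 43.3→25 °C: -105.86 kJ/s
Outlet flows (mol/s): A 8.8013, B 22.299, H₂O 22.299
Sensible, products 25→180 °C: 848.22 kJ/s
Q = ΔH = 1473.8 kJ/s = 1473.8 kW
Heat supplied = 88426 kJ/min

Q_in = 88400 kJ/min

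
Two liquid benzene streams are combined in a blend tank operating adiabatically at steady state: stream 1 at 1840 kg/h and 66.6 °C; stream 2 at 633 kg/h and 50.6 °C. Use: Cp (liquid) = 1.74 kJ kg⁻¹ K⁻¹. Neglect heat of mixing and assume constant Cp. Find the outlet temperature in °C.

No heat crosses the boundary, so H_out = H_in.
Σ ṁᵢCp,ᵢTᵢ = 1840×1.74×66.6 + 633×1.74×50.6 = 268960
Σ ṁᵢCp,ᵢ = 1840×1.74 + 633×1.74 = 4303
T_out = 268960 / 4303 = 62.505 °C

T_out = 62.5 °C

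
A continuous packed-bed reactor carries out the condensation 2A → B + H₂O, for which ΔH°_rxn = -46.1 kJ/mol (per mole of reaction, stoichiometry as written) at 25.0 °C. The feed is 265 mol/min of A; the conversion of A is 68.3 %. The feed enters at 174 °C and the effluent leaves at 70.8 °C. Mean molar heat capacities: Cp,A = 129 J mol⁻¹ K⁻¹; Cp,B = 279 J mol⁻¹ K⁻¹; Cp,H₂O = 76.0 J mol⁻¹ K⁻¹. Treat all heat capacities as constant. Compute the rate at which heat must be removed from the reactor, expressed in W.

Q_out = 122000 W

Extent of reaction ξ = 0.683 × 265 / 2 = 90.498 mol/min
Reaction term: ξ·ΔH°_rxn = 90.498 × -46.1 = -4171.9 kJ/min
Sensible, feed 174→25 °C: -5093.6 kJ/min
Outlet flows (mol/min): A 84.005, B 90.498, H₂O 90.498
Sensible, products 25→70.8 °C: 1967.7 kJ/min
Q = ΔH = -7297.8 kJ/min = -121.63 kW
Heat removed = 121630 W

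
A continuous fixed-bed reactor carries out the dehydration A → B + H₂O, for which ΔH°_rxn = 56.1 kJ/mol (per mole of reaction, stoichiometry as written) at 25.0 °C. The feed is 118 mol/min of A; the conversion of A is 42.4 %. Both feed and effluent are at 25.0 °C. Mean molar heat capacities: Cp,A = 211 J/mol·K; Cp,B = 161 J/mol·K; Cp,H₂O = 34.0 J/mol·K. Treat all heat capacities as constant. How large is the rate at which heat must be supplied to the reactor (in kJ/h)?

Extent of reaction ξ = 0.424 × 118 = 50.032 mol/min
Reaction term: ξ·ΔH°_rxn = 50.032 × 56.1 = 2806.8 kJ/min
Q = ΔH = 2806.8 kJ/min = 46.78 kW
Heat supplied = 168410 kJ/h

Q_in = 168000 kJ/h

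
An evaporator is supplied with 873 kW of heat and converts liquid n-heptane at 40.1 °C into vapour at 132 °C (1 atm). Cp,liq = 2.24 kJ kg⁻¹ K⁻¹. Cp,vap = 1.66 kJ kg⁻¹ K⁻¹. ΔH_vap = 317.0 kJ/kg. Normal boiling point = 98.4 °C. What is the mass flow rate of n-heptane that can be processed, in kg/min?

ṁ = 104 kg/min

Δh = 2.24×(98.4−40.1) + 317.0 + 1.66×(132−98.4) = 503.37 kJ/kg
Q = 873 kW = 873 kJ/s = 52380 kJ/min
ṁ = Q/Δh = 52380 / 503.37 = 104.06 kg/min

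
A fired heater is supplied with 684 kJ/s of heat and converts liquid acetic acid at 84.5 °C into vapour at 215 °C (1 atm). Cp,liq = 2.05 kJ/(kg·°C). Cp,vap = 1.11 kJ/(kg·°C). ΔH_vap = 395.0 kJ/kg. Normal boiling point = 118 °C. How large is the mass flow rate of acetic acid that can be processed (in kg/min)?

Δh = 2.05×(118−84.5) + 395.0 + 1.11×(215−118) = 571.35 kJ/kg
Q = 684 kJ/s = 684 kJ/s = 41040 kJ/min
ṁ = Q/Δh = 41040 / 571.35 = 71.831 kg/min

ṁ = 71.8 kg/min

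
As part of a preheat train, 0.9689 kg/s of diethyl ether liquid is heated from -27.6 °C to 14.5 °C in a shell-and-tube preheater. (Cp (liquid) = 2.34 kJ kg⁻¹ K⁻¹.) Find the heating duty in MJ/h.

Q = ṁ·Cp·ΔT = 0.9689 × 2.34 × (14.5 − -27.6) = 95.45 kJ/s
Heating duty = 343.62 MJ/h

Q = 344 MJ/h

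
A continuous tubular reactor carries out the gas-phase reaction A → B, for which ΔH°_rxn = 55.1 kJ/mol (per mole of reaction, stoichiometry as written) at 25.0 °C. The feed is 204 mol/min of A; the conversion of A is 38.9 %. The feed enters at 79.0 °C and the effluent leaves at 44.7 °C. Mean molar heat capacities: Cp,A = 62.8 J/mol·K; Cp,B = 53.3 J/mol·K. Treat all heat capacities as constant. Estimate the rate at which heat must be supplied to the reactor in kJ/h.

Q_in = 235000 kJ/h

Extent of reaction ξ = 0.389 × 204 = 79.356 mol/min
Reaction term: ξ·ΔH°_rxn = 79.356 × 55.1 = 4372.5 kJ/min
Sensible, feed 79.0→25 °C: -691.8 kJ/min
Outlet flows (mol/min): A 124.64, B 79.356
Sensible, products 25→44.7 °C: 237.53 kJ/min
Q = ΔH = 3918.2 kJ/min = 65.304 kW
Heat supplied = 235090 kJ/h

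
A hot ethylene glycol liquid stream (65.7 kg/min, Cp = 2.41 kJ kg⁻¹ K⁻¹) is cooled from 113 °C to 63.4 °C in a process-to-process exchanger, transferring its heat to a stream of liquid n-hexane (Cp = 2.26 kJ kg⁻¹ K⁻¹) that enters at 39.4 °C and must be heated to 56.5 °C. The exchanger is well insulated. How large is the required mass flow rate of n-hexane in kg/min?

Heat released by hot stream: Q = 65.7 × 2.41 × (113 − 63.4) = 7853.5 kJ/min
Energy balance on cold side (adiabatic exchanger): Q = ṁ_c·Cp_c·(T_c,out − T_c,in)
ṁ_c = 7853.5 / [2.26 × (56.5 − 39.4)] = 203.22 kg/min

ṁ_c = 203 kg/min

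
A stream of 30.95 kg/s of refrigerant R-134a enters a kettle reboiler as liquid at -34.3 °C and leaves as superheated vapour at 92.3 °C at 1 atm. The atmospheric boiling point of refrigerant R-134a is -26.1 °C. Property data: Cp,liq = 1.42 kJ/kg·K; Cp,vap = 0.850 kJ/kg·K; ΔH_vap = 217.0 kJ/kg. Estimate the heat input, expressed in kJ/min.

Q = 611000 kJ/min

liquid -34.3→-26.1 °C: 11.644 kJ/kg
vaporisation at -26.1 °C: 217 kJ/kg
vapour -26.1→92.3 °C: 100.64 kJ/kg
Δh = 11.644 + 217 + 100.64 = 329.28 kJ/kg
Q = ṁ·Δh = 30.95 kg/s × 329.28 kJ/kg = 10191 kJ/s
|Q| = 10191 kW = 611480 kJ/min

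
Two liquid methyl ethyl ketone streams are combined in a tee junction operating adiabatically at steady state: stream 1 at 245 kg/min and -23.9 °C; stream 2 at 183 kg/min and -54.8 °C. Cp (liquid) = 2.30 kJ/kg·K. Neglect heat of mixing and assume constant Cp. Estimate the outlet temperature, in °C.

Adiabatic, steady state ⇒ Σ ṁᵢCp,ᵢ(T_out − Tᵢ) = 0
T_out = Σ ṁᵢCp,ᵢTᵢ / Σ ṁᵢCp,ᵢ
      = -36533 / 984.4 = -37.112 °C

T_out = -37.1 °C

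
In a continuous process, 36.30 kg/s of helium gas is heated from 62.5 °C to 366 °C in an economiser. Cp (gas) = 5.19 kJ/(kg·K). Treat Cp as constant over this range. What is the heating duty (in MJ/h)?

Q = 206000 MJ/h

Q = ṁ·Cp·ΔT = 36.30 × 5.19 × (366 − 62.5) = 57178 kJ/s
Heating duty = 205840 MJ/h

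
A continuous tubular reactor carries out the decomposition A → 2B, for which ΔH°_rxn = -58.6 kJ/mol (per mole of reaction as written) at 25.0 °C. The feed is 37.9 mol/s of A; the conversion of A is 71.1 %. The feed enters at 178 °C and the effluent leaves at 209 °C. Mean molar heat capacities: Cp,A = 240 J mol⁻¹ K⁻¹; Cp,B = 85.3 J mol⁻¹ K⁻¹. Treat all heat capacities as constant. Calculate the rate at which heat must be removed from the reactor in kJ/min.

Extent of reaction ξ = 0.711 × 37.9 = 26.947 mol/s
Reaction term: ξ·ΔH°_rxn = 26.947 × -58.6 = -1579.1 kJ/s
Sensible, feed 178→25 °C: -1391.7 kJ/s
Outlet flows (mol/s): A 10.953, B 53.894
Sensible, products 25→209 °C: 1329.6 kJ/s
Q = ΔH = -1641.2 kJ/s = -1641.2 kW
Heat removed = 98473 kJ/min

Q_out = 98500 kJ/min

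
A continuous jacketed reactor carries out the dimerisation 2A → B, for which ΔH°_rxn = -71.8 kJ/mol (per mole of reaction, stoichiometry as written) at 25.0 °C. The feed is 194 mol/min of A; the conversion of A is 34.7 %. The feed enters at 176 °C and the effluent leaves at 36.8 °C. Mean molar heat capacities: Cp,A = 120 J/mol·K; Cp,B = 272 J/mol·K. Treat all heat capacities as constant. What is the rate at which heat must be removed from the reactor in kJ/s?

Q_out = 94.1 kJ/s

Extent of reaction ξ = 0.347 × 194 / 2 = 33.659 mol/min
Reaction term: ξ·ΔH°_rxn = 33.659 × -71.8 = -2416.7 kJ/min
Sensible, feed 176→25 °C: -3515.3 kJ/min
Outlet flows (mol/min): A 126.68, B 33.659
Sensible, products 25→36.8 °C: 287.41 kJ/min
Q = ΔH = -5644.6 kJ/min = -94.076 kW
Heat removed = 94.076 kJ/s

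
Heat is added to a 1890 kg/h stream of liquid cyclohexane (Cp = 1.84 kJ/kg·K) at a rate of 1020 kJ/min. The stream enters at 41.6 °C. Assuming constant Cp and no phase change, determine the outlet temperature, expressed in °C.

Q = 1020 kJ/min = 61200 kJ/h
ΔT = Q/(ṁ·Cp) = 61200/(1890×1.84) = 17.598 K
T_out = 41.6 + 17.598 = 59.198 °C

T_out = 59.2 °C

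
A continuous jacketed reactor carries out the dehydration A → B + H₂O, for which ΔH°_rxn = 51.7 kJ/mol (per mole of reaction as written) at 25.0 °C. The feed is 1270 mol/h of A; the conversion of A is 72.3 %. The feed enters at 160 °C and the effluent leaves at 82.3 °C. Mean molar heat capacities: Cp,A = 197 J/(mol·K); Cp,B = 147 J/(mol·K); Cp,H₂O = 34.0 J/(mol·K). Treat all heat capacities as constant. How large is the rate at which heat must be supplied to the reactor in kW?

Q_in = 7.55 kW

Extent of reaction ξ = 0.723 × 1270 = 918.21 mol/h
Reaction term: ξ·ΔH°_rxn = 918.21 × 51.7 = 47471 kJ/h
Sensible, feed 160→25 °C: -33776 kJ/h
Outlet flows (mol/h): A 351.79, B 918.21, H₂O 918.21
Sensible, products 25→82.3 °C: 13494 kJ/h
Q = ΔH = 27190 kJ/h = 7.5527 kW
Heat supplied = 7.5527 kW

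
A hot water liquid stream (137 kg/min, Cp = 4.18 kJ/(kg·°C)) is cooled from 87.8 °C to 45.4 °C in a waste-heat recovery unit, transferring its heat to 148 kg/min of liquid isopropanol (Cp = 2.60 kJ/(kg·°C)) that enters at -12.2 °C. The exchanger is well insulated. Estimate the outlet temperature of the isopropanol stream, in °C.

Heat released by hot stream: Q = 137 × 4.18 × (87.8 − 45.4) = 24281 kJ/min
Energy balance on cold side (adiabatic exchanger): Q = ṁ_c·Cp_c·(T_c,out − T_c,in)
T_c,out = -12.2 + 24281/(148 × 2.60) = 50.9 °C

T_c,out = 50.9 °C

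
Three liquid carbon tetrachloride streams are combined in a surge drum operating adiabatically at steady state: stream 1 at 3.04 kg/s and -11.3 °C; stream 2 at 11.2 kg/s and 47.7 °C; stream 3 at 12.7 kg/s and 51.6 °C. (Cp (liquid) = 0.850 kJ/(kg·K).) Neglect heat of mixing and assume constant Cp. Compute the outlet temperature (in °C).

T_out = 42.9 °C

Adiabatic, steady state ⇒ Σ ṁᵢCp,ᵢ(T_out − Tᵢ) = 0
Σ ṁᵢCp,ᵢTᵢ = 3.04×0.850×-11.3 + 11.2×0.850×47.7 + 12.7×0.850×51.6 = 981.93
Σ ṁᵢCp,ᵢ = 3.04×0.850 + 11.2×0.850 + 12.7×0.850 = 22.899
T_out = 981.93 / 22.899 = 42.881 °C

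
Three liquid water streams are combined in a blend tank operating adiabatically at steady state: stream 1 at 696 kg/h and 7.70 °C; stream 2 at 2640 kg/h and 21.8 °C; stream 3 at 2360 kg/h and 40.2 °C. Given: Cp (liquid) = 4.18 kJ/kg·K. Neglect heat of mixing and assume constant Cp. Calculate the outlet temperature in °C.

T_out = 27.7 °C

Adiabatic, steady state ⇒ Σ ṁᵢCp,ᵢ(T_out − Tᵢ) = 0
T_out = Σ ṁᵢCp,ᵢTᵢ / Σ ṁᵢCp,ᵢ
      = 659530 / 23809 = 27.701 °C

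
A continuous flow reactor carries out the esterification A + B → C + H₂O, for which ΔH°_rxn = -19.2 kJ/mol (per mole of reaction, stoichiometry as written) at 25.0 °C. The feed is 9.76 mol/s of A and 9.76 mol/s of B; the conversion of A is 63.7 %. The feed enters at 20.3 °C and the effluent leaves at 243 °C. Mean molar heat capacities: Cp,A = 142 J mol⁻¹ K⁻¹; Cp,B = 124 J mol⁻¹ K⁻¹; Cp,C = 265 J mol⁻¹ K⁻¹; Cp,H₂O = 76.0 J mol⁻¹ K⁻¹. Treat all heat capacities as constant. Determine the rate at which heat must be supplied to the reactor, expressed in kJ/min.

Extent of reaction ξ = 0.637 × 9.76 = 6.2171 mol/s
Reaction term: ξ·ΔH°_rxn = 6.2171 × -19.2 = -119.37 kJ/s
Sensible, feed 20.3→25 °C: 12.202 kJ/s
Outlet flows (mol/s): A 3.5429, B 3.5429, C 6.2171, H₂O 6.2171
Sensible, products 25→243 °C: 667.61 kJ/s
Q = ΔH = 560.45 kJ/s = 560.45 kW
Heat supplied = 33627 kJ/min

Q_in = 33600 kJ/min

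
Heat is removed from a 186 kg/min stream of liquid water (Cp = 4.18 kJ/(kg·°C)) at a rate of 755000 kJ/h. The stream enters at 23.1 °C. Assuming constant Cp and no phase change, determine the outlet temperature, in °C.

Q = 755000 kJ/h = 12583 kJ/min
ΔT = Q/(ṁ·Cp) = 12583/(186×4.18) = 16.185 K
T_out = 23.1 − 16.185 = 6.9152 °C

T_out = 6.92 °C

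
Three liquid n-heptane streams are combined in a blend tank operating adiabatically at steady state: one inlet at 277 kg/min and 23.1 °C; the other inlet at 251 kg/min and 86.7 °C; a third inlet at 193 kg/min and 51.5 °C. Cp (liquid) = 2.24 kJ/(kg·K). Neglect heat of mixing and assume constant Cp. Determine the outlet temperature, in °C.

T_out = 52.8 °C

Energy balance with Q = 0: Σ ṁᵢCp,ᵢ(T_out − Tᵢ) = 0
T_out = Σ ṁᵢCp,ᵢTᵢ / Σ ṁᵢCp,ᵢ
      = 85344 / 1615 = 52.843 °C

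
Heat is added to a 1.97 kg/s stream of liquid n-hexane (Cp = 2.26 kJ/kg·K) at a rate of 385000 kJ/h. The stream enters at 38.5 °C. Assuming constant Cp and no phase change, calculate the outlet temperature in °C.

T_out = 62.5 °C

Q = 385000 kJ/h = 106.94 kJ/s
ΔT = Q/(ṁ·Cp) = 106.94/(1.97×2.26) = 24.021 K
T_out = 38.5 + 24.021 = 62.521 °C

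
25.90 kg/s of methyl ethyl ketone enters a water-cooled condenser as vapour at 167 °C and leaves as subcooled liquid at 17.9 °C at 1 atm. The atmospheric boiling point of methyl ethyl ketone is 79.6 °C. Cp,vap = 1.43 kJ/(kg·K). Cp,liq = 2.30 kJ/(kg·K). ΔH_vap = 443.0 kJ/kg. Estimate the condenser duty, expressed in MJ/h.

Q_c = 66200 MJ/h

vapour 167→79.6 °C: -124.98 kJ/kg
condensation at 79.6 °C: -443 kJ/kg
liquid 79.6→17.9 °C: -141.91 kJ/kg
Δh = -124.98 + -443 + -141.91 = -709.89 kJ/kg
Q = ṁ·Δh = 25.90 kg/s × -709.89 kJ/kg = -18386 kJ/s
|Q| = 18386 kW = 66190 MJ/h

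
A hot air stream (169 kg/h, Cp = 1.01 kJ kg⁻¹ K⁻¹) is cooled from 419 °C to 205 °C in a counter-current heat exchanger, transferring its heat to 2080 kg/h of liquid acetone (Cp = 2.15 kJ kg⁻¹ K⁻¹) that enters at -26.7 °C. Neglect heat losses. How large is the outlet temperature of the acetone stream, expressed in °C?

Heat released by hot stream: Q = 169 × 1.01 × (419 − 205) = 36528 kJ/h
Energy balance on cold side (adiabatic exchanger): Q = ṁ_c·Cp_c·(T_c,out − T_c,in)
T_c,out = -26.7 + 36528/(2080 × 2.15) = -18.532 °C

T_c,out = -18.5 °C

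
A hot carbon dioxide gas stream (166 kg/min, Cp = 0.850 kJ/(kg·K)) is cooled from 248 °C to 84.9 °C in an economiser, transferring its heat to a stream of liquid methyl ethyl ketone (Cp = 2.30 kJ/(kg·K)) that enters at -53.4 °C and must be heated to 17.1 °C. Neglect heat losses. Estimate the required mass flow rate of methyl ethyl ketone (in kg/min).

Heat released by hot stream: Q = 166 × 0.850 × (248 − 84.9) = 23013 kJ/min
Energy balance on cold side (adiabatic exchanger): Q = ṁ_c·Cp_c·(T_c,out − T_c,in)
ṁ_c = 23013 / [2.30 × (17.1 − -53.4)] = 141.93 kg/min

ṁ_c = 142 kg/min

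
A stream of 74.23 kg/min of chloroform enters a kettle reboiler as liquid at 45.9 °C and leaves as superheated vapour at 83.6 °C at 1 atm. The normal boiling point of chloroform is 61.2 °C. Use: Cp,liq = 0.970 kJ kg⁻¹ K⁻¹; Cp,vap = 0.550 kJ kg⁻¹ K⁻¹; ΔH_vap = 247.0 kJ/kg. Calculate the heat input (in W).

liquid 45.9→61.2 °C: 14.841 kJ/kg
vaporisation at 61.2 °C: 247 kJ/kg
vapour 61.2→83.6 °C: 12.32 kJ/kg
Δh = 14.841 + 247 + 12.32 = 274.16 kJ/kg
Q = ṁ·Δh = 74.23 kg/min × 274.16 kJ/kg = 20351 kJ/min
|Q| = 339.18 kW = 339180 W

Q = 339000 W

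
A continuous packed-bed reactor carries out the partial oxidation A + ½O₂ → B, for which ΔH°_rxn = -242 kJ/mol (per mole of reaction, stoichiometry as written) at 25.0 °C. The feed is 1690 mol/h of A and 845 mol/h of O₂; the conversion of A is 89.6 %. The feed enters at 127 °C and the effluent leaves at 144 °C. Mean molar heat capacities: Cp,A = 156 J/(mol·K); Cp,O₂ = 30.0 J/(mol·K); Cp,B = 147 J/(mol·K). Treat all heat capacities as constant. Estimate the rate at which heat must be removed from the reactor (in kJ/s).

Q_out = 102 kJ/s

Extent of reaction ξ = 0.896 × 1690 = 1514.2 mol/h
Reaction term: ξ·ΔH°_rxn = 1514.2 × -242 = -366450 kJ/h
Sensible, feed 127→25 °C: -29477 kJ/h
Outlet flows (mol/h): A 175.76, O₂ 87.88, B 1514.2
Sensible, products 25→144 °C: 30065 kJ/h
Q = ΔH = -365860 kJ/h = -101.63 kW
Heat removed = 101.63 kJ/s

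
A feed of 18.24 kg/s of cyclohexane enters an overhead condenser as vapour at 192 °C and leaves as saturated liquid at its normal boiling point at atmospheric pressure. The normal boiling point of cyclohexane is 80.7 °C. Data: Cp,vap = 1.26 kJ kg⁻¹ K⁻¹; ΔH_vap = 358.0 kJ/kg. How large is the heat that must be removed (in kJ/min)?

vapour 192→80.7 °C: -140.24 kJ/kg
condensation at 80.7 °C: -358 kJ/kg
Δh = -140.24 + -358 = -498.24 kJ/kg
Q = ṁ·Δh = 18.24 kg/s × -498.24 kJ/kg = -9087.9 kJ/s
|Q| = 9087.9 kW = 545270 kJ/min

Q_c = 545000 kJ/min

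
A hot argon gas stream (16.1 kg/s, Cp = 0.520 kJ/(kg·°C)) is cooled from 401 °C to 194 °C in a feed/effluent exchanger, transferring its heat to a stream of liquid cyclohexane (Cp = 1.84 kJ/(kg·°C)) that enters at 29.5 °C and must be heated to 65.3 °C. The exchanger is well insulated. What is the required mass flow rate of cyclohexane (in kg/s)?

Heat released by hot stream: Q = 16.1 × 0.520 × (401 − 194) = 1733 kJ/s
Energy balance on cold side (adiabatic exchanger): Q = ṁ_c·Cp_c·(T_c,out − T_c,in)
ṁ_c = 1733 / [1.84 × (65.3 − 29.5)] = 26.309 kg/s

ṁ_c = 26.3 kg/s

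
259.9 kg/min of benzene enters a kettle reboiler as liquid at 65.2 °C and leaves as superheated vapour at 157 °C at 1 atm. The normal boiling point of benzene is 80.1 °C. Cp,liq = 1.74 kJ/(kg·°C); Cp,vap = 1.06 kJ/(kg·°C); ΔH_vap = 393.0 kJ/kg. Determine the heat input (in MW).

liquid 65.2→80.1 °C: 25.926 kJ/kg
vaporisation at 80.1 °C: 393 kJ/kg
vapour 80.1→157 °C: 81.514 kJ/kg
Δh = 25.926 + 393 + 81.514 = 500.44 kJ/kg
Q = ṁ·Δh = 259.9 kg/min × 500.44 kJ/kg = 130060 kJ/min
|Q| = 2167.7 kW = 2.1677 MW

Q = 2.17 MW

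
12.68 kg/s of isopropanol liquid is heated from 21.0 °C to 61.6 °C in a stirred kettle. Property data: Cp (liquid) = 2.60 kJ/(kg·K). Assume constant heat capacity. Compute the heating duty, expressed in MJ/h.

Q = 4820 MJ/h

Q = ṁ·Cp·ΔT = 12.68 × 2.60 × (61.6 − 21.0) = 1338.5 kJ/s
Heating duty = 4818.6 MJ/h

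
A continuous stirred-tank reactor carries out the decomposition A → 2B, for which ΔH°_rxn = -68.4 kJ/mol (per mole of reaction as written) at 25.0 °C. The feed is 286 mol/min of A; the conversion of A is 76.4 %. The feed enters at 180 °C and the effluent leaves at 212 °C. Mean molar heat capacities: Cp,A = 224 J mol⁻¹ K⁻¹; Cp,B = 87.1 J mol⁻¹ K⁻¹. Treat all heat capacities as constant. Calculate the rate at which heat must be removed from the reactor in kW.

Extent of reaction ξ = 0.764 × 286 = 218.5 mol/min
Reaction term: ξ·ΔH°_rxn = 218.5 × -68.4 = -14946 kJ/min
Sensible, feed 180→25 °C: -9929.9 kJ/min
Outlet flows (mol/min): A 67.496, B 437.01
Sensible, products 25→212 °C: 9945.1 kJ/min
Q = ΔH = -14930 kJ/min = -248.84 kW
Heat removed = 248.84 kW

Q_out = 249 kW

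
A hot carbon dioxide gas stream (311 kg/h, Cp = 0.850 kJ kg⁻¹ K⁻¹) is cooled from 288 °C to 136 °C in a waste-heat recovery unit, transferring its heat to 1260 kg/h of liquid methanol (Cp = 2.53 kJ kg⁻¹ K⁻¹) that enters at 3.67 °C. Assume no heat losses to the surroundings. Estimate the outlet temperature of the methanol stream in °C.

Heat released by hot stream: Q = 311 × 0.850 × (288 − 136) = 40181 kJ/h
Energy balance on cold side (adiabatic exchanger): Q = ṁ_c·Cp_c·(T_c,out − T_c,in)
T_c,out = 3.67 + 40181/(1260 × 2.53) = 16.275 °C

T_c,out = 16.3 °C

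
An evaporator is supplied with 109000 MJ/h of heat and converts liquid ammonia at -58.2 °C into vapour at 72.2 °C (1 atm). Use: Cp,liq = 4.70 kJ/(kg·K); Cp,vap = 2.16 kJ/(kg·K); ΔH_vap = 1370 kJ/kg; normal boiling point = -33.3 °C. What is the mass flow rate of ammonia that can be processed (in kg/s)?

ṁ = 17.7 kg/s

Δh = 4.70×(-33.3−-58.2) + 1370 + 2.16×(72.2−-33.3) = 1714.9 kJ/kg
Q = 109000 MJ/h = 30278 kJ/s = 30278 kJ/s
ṁ = Q/Δh = 30278 / 1714.9 = 17.656 kg/s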